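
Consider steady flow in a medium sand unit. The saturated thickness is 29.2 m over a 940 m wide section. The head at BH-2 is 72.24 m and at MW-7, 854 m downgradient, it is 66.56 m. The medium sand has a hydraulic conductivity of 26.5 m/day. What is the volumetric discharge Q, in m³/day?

Cross-sectional area A = 940 × 29.2 = 27448 m².
Hydraulic gradient i = (72.24 − 66.56) / 854 = 5.68 / 854 = 0.006651.
Darcy's law: Q = K · A · i = 26.50 × 27448 × 0.006651 = 4838 m³/day.

4840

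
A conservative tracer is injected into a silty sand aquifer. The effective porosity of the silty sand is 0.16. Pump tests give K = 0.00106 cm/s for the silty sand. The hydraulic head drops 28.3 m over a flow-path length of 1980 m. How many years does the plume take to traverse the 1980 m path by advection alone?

Convert K: 0.00106 cm/s × 864 = 0.9158 m/day.
Hydraulic gradient i = Δh / L = 28.3 / 1980 = 0.01429.
Darcy flux q = K · i = 0.9158 × 0.01429 = 0.01309 m/day.
Seepage velocity v = q / n_e = 0.01309 / 0.16 = 0.08181 m/day.
Travel time t = L / v = 1980 / 0.08181 = 24202 days = 66.26 years.

66.3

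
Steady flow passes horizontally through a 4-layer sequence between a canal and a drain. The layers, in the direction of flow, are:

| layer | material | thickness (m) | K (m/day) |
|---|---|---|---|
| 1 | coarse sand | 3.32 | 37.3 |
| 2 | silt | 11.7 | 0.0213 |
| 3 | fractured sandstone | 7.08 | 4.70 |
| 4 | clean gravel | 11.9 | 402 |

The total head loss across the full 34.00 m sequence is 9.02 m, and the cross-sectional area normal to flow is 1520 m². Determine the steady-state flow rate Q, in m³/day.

Flow is perpendicular to layering, so the layers act in series and the equivalent K is the thickness-weighted harmonic mean.
Total thickness L = 3.32 + 11.7 + 7.08 + 11.9 = 34.00 m.
Σ(b_i/K_i) = 3.32/37.3 + 11.7/0.0213 + 7.08/4.70 + 11.9/402 = 550.9 d.
K_eq = L / Σ(b_i/K_i) = 34.00 / 550.9 = 0.06171 m/day.
Q = K_eq · A · (Δh/L) = 0.06171 × 1520 × (9.02/34.00) = 24.89 m³/day.

24.9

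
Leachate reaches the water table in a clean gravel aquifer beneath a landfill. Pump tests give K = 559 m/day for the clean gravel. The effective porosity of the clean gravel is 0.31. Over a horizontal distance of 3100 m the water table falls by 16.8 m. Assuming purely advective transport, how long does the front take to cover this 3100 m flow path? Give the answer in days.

317

Hydraulic gradient i = Δh / L = 16.8 / 3100 = 0.005419.
Darcy flux q = K · i = 559.0 × 0.005419 = 3.029 m/day.
Seepage velocity v = q / n_e = 3.029 / 0.31 = 9.772 m/day.
Travel time t = L / v = 3100 / 9.772 = 317.2 days.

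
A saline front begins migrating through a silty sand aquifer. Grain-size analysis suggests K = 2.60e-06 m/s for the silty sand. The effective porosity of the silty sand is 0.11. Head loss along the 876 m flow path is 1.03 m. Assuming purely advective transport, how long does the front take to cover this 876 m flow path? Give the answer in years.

Convert K: 2.60e-06 m/s × 86400 = 0.2246 m/day.
Hydraulic gradient i = Δh / L = 1.03 / 876 = 0.001176.
Darcy flux q = K · i = 0.2246 × 0.001176 = 0.0002641 m/day.
Seepage velocity v = q / n_e = 0.0002641 / 0.11 = 0.002401 m/day.
Travel time t = L / v = 876 / 0.002401 = 3.648e+05 days = 998.8 years.

999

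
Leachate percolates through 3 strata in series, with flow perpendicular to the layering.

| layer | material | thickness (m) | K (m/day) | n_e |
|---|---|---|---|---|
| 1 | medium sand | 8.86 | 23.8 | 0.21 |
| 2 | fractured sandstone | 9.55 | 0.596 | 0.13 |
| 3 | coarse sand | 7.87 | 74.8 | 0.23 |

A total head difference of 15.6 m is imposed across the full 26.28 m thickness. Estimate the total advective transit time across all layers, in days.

5.20

With flow normal to the layers, continuity requires the same specific discharge q through every layer.
Σ(b_i/K_i) = 8.86/23.8 + 9.55/0.596 + 7.87/74.8 = 16.50 d.
q = Δh / Σ(b_i/K_i) = 15.6 / 16.50 = 0.9454 m/day.
In each layer the seepage velocity is v_i = q/n_i, so the layer transit time is t_i = b_i·n_i / q:
  layer 1 (medium sand): t_1 = 8.86 × 0.21 / 0.9454 = 1.968 d
  layer 2 (fractured sandstone): t_2 = 9.55 × 0.13 / 0.9454 = 1.313 d
  layer 3 (coarse sand): t_3 = 7.87 × 0.23 / 0.9454 = 1.915 d
Total t = Σ t_i = 5.196 days.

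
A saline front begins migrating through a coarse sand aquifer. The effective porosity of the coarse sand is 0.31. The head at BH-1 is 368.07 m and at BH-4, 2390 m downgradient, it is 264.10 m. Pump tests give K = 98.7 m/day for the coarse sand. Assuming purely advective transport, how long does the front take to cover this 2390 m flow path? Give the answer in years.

Hydraulic gradient i = (368.07 − 264.10) / 2390 = 103.97 / 2390 = 0.04350.
Darcy flux q = K · i = 98.70 × 0.04350 = 4.294 m/day.
Seepage velocity v = q / n_e = 4.294 / 0.31 = 13.85 m/day.
Travel time t = L / v = 2390 / 13.85 = 172.6 days = 0.4724 years.

0.472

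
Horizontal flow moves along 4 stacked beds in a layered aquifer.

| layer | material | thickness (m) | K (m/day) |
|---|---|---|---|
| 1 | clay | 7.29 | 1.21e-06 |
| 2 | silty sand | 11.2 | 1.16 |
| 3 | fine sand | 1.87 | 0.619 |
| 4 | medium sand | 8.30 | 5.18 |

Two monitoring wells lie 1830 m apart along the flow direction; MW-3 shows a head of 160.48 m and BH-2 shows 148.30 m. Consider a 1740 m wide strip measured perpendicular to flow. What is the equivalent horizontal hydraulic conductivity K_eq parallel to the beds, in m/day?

Flow is parallel to layering, so each bed carries its own Darcy discharge and the transmissivities add.
Σ(K_i·b_i) = 1.21e-06×7.29 + 1.16×11.2 + 0.619×1.87 + 5.18×8.30 = 57.14 m²/day.
Total thickness b = 28.66 m, so K_eq = Σ(K_i·b_i)/b = 1.994 m/day.

1.99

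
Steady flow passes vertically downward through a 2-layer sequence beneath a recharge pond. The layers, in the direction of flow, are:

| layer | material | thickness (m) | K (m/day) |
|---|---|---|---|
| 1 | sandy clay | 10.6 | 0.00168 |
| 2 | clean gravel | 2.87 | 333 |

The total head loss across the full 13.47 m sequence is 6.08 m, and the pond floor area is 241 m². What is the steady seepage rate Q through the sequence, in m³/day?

0.232

Flow is perpendicular to layering, so the layers act in series and the equivalent K is the thickness-weighted harmonic mean.
Total thickness L = 10.6 + 2.87 = 13.47 m.
Σ(b_i/K_i) = 10.6/0.00168 + 2.87/333 = 6310 d.
K_eq = L / Σ(b_i/K_i) = 13.47 / 6310 = 0.002135 m/day.
Q = K_eq · A · (Δh/L) = 0.002135 × 241 × (6.08/13.47) = 0.2322 m³/day.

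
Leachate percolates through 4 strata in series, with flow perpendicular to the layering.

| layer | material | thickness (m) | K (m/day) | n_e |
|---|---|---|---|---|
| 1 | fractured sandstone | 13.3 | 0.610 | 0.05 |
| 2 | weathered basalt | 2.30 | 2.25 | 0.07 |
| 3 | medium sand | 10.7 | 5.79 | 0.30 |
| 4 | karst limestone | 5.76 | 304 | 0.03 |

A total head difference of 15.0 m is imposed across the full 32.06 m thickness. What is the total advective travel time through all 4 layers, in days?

With flow normal to the layers, continuity requires the same specific discharge q through every layer.
Σ(b_i/K_i) = 13.3/0.610 + 2.30/2.25 + 10.7/5.79 + 5.76/304 = 24.69 d.
q = Δh / Σ(b_i/K_i) = 15.0 / 24.69 = 0.6075 m/day.
In each layer the seepage velocity is v_i = q/n_i, so the layer transit time is t_i = b_i·n_i / q:
  layer 1 (fractured sandstone): t_1 = 13.3 × 0.05 / 0.6075 = 1.095 d
  layer 2 (weathered basalt): t_2 = 2.30 × 0.07 / 0.6075 = 0.2650 d
  layer 3 (medium sand): t_3 = 10.7 × 0.30 / 0.6075 = 5.284 d
  layer 4 (karst limestone): t_4 = 5.76 × 0.03 / 0.6075 = 0.2845 d
Total t = Σ t_i = 6.928 days.

6.93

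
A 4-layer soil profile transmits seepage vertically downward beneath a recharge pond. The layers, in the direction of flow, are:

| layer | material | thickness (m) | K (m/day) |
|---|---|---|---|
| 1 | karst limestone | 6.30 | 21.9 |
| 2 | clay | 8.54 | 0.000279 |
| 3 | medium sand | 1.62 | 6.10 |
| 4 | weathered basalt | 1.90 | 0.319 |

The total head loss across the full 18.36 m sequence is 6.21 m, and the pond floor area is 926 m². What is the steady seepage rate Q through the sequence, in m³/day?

Flow is perpendicular to layering, so the layers act in series and the equivalent K is the thickness-weighted harmonic mean.
Total thickness L = 6.30 + 8.54 + 1.62 + 1.90 = 18.36 m.
Σ(b_i/K_i) = 6.30/21.9 + 8.54/0.000279 + 1.62/6.10 + 1.90/0.319 = 30616 d.
K_eq = L / Σ(b_i/K_i) = 18.36 / 30616 = 0.0005997 m/day.
Q = K_eq · A · (Δh/L) = 0.0005997 × 926 × (6.21/18.36) = 0.1878 m³/day.

0.188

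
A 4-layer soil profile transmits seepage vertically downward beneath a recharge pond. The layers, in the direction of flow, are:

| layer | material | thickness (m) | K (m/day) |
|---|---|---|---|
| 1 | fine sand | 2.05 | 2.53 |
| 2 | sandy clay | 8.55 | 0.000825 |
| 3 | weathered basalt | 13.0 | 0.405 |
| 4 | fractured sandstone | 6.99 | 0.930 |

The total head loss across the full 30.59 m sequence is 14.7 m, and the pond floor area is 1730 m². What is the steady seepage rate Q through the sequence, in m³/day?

Flow is perpendicular to layering, so the layers act in series and the equivalent K is the thickness-weighted harmonic mean.
Total thickness L = 2.05 + 8.55 + 13.0 + 6.99 = 30.59 m.
Σ(b_i/K_i) = 2.05/2.53 + 8.55/0.000825 + 13.0/0.405 + 6.99/0.930 = 10404 d.
K_eq = L / Σ(b_i/K_i) = 30.59 / 10404 = 0.002940 m/day.
Q = K_eq · A · (Δh/L) = 0.002940 × 1730 × (14.7/30.59) = 2.444 m³/day.

2.44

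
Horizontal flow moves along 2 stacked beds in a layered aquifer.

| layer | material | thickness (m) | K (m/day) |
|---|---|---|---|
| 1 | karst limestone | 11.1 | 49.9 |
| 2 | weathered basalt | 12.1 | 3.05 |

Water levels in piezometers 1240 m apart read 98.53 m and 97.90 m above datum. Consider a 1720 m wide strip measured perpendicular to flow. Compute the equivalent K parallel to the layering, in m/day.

Flow is parallel to layering, so each bed carries its own Darcy discharge and the transmissivities add.
Σ(K_i·b_i) = 49.9×11.1 + 3.05×12.1 = 590.8 m²/day.
Total thickness b = 23.20 m, so K_eq = Σ(K_i·b_i)/b = 25.47 m/day.

25.5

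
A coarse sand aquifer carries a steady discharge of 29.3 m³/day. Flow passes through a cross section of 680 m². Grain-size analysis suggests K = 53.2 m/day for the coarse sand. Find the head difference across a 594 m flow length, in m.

From Q = K·A·i, i = Q / (K·A) = 29.3 / (53.20 × 680.0) = 0.0008099.
Head loss Δh = i · L = 0.0008099 × 594 = 0.4811 m.

0.481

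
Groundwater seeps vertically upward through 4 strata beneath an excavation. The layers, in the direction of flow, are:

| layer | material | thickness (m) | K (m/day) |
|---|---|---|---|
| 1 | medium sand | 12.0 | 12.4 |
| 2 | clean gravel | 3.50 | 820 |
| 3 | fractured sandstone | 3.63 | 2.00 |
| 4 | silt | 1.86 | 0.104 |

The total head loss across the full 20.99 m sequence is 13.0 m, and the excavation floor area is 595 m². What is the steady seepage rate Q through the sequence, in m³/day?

Flow is perpendicular to layering, so the layers act in series and the equivalent K is the thickness-weighted harmonic mean.
Total thickness L = 12.0 + 3.50 + 3.63 + 1.86 = 20.99 m.
Σ(b_i/K_i) = 12.0/12.4 + 3.50/820 + 3.63/2.00 + 1.86/0.104 = 20.67 d.
K_eq = L / Σ(b_i/K_i) = 20.99 / 20.67 = 1.015 m/day.
Q = K_eq · A · (Δh/L) = 1.015 × 595 × (13.0/20.99) = 374.2 m³/day.

374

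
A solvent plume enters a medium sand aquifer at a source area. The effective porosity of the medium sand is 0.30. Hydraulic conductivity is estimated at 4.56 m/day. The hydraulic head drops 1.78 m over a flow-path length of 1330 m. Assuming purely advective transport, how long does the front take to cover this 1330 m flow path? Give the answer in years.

Hydraulic gradient i = Δh / L = 1.78 / 1330 = 0.001338.
Darcy flux q = K · i = 4.560 × 0.001338 = 0.006103 m/day.
Seepage velocity v = q / n_e = 0.006103 / 0.30 = 0.02034 m/day.
Travel time t = L / v = 1330 / 0.02034 = 65379 days = 179.0 years.

179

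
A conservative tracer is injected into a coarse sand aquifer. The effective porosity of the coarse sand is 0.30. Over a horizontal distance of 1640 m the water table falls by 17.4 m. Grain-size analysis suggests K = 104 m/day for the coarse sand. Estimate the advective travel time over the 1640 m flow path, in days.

Hydraulic gradient i = Δh / L = 17.4 / 1640 = 0.01061.
Darcy flux q = K · i = 104.0 × 0.01061 = 1.103 m/day.
Seepage velocity v = q / n_e = 1.103 / 0.30 = 3.678 m/day.
Travel time t = L / v = 1640 / 3.678 = 445.9 days.

446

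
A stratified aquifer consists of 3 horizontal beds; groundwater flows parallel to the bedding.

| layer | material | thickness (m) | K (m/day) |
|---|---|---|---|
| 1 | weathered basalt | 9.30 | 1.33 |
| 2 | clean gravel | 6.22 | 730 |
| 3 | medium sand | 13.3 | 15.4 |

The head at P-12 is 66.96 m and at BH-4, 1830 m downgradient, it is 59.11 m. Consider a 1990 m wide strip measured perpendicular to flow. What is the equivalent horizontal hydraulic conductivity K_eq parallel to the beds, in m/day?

165

Flow is parallel to layering, so each bed carries its own Darcy discharge and the transmissivities add.
Σ(K_i·b_i) = 1.33×9.30 + 730×6.22 + 15.4×13.3 = 4758 m²/day.
Total thickness b = 28.82 m, so K_eq = Σ(K_i·b_i)/b = 165.1 m/day.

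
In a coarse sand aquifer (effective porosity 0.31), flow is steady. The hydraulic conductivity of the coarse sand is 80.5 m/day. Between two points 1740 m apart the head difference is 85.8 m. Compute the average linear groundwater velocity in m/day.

Hydraulic gradient i = Δh / L = 85.8 / 1740 = 0.04931.
Darcy flux q = K · i = 80.50 × 0.04931 = 3.969 m/day.
Seepage velocity v = q / n_e = 3.969 / 0.31 = 12.80 m/day.

12.8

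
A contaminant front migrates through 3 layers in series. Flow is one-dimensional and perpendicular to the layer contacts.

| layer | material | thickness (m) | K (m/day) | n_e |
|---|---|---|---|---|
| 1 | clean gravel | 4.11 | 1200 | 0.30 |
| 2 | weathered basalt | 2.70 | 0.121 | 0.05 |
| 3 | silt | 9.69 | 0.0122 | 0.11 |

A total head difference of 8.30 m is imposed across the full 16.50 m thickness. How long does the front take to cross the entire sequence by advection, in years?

With flow normal to the layers, continuity requires the same specific discharge q through every layer.
Σ(b_i/K_i) = 4.11/1200 + 2.70/0.121 + 9.69/0.0122 = 816.6 d.
q = Δh / Σ(b_i/K_i) = 8.30 / 816.6 = 0.01016 m/day.
In each layer the seepage velocity is v_i = q/n_i, so the layer transit time is t_i = b_i·n_i / q:
  layer 1 (clean gravel): t_1 = 4.11 × 0.30 / 0.01016 = 121.3 d
  layer 2 (weathered basalt): t_2 = 2.70 × 0.05 / 0.01016 = 13.28 d
  layer 3 (silt): t_3 = 9.69 × 0.11 / 0.01016 = 104.9 d
Total t = Σ t_i = 239.5 days = 0.6556 years.

0.656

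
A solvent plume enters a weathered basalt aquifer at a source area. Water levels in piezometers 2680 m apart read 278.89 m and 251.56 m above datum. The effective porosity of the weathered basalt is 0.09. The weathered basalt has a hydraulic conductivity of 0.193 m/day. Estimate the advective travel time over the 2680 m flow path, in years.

Hydraulic gradient i = (278.89 − 251.56) / 2680 = 27.33 / 2680 = 0.01020.
Darcy flux q = K · i = 0.1930 × 0.01020 = 0.001968 m/day.
Seepage velocity v = q / n_e = 0.001968 / 0.09 = 0.02187 m/day.
Travel time t = L / v = 2680 / 0.02187 = 1.226e+05 days = 335.5 years.

336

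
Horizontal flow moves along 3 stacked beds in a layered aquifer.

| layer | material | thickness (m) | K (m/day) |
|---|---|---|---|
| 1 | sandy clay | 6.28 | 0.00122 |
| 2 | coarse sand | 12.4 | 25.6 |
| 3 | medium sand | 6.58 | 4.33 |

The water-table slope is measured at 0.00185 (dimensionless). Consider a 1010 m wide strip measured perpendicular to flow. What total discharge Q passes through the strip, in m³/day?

Flow is parallel to layering, so each bed carries its own Darcy discharge and the transmissivities add.
Σ(K_i·b_i) = 0.00122×6.28 + 25.6×12.4 + 4.33×6.58 = 345.9 m²/day.
Hydraulic gradient i = 0.00185.
Q = Σ(K_i·b_i) · W · i = 345.9 × 1010 × 0.001850 = 646.4 m³/day.

646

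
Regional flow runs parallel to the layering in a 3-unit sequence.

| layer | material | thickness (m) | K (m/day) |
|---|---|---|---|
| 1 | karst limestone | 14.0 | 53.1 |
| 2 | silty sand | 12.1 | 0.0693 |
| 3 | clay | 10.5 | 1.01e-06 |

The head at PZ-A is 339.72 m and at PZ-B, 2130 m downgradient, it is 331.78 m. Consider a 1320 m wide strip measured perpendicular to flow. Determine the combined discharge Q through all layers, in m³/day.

3660

Flow is parallel to layering, so each bed carries its own Darcy discharge and the transmissivities add.
Σ(K_i·b_i) = 53.1×14.0 + 0.0693×12.1 + 1.01e-06×10.5 = 744.2 m²/day.
Hydraulic gradient i = (339.72 − 331.78) / 2130 = 7.94 / 2130 = 0.003728.
Q = Σ(K_i·b_i) · W · i = 744.2 × 1320 × 0.003728 = 3662 m³/day.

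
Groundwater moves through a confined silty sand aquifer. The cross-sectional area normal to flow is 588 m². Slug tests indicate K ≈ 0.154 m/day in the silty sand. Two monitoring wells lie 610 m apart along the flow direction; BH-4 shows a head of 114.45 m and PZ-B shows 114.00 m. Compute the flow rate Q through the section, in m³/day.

Hydraulic gradient i = (114.45 − 114.00) / 610 = 0.45 / 610 = 0.0007377.
Darcy's law: Q = K · A · i = 0.1540 × 588.0 × 0.0007377 = 0.06680 m³/day.

0.0668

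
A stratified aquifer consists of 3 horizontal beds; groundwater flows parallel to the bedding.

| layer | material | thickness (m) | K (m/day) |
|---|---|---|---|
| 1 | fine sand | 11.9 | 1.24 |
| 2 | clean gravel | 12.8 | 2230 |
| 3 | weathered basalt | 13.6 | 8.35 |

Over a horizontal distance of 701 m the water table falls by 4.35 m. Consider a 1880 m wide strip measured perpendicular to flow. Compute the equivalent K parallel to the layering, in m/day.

749

Flow is parallel to layering, so each bed carries its own Darcy discharge and the transmissivities add.
Σ(K_i·b_i) = 1.24×11.9 + 2230×12.8 + 8.35×13.6 = 28672 m²/day.
Total thickness b = 38.30 m, so K_eq = Σ(K_i·b_i)/b = 748.6 m/day.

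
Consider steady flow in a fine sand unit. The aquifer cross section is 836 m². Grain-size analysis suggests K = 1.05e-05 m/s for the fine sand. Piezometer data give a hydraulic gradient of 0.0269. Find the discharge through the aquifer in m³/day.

20.4

Convert K: 1.05e-05 m/s × 86400 = 0.9072 m/day.
Hydraulic gradient i = 0.0269.
Darcy's law: Q = K · A · i = 0.9072 × 836.0 × 0.02690 = 20.40 m³/day.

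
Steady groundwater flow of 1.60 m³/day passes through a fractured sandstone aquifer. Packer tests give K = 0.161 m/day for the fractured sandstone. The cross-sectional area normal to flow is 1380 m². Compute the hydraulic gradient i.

0.00720

From Q = K·A·i, i = Q / (K·A) = 1.60 / (0.1610 × 1380) = 0.007201.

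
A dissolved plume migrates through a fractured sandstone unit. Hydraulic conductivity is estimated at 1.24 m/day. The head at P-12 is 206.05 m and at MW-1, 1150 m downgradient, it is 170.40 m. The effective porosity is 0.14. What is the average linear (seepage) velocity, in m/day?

0.275

Hydraulic gradient i = (206.05 − 170.40) / 1150 = 35.65 / 1150 = 0.03100.
Darcy flux q = K · i = 1.240 × 0.03100 = 0.03844 m/day.
Seepage velocity v = q / n_e = 0.03844 / 0.14 = 0.2746 m/day.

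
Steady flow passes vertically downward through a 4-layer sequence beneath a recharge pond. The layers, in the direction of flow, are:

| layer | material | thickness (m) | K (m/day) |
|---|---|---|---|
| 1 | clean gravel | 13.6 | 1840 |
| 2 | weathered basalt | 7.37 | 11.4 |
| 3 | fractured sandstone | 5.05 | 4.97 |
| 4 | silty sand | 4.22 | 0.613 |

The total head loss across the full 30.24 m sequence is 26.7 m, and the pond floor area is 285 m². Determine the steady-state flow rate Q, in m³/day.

890

Flow is perpendicular to layering, so the layers act in series and the equivalent K is the thickness-weighted harmonic mean.
Total thickness L = 13.6 + 7.37 + 5.05 + 4.22 = 30.24 m.
Σ(b_i/K_i) = 13.6/1840 + 7.37/11.4 + 5.05/4.97 + 4.22/0.613 = 8.554 d.
K_eq = L / Σ(b_i/K_i) = 30.24 / 8.554 = 3.535 m/day.
Q = K_eq · A · (Δh/L) = 3.535 × 285 × (26.7/30.24) = 889.6 m³/day.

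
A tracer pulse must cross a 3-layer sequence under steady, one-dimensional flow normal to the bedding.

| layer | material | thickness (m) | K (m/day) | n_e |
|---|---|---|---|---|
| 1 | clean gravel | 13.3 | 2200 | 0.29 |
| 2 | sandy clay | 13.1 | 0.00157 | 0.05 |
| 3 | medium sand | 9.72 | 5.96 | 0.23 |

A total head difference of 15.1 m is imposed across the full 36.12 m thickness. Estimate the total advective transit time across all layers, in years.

10.2

With flow normal to the layers, continuity requires the same specific discharge q through every layer.
Σ(b_i/K_i) = 13.3/2200 + 13.1/0.00157 + 9.72/5.96 = 8346 d.
q = Δh / Σ(b_i/K_i) = 15.1 / 8346 = 0.001809 m/day.
In each layer the seepage velocity is v_i = q/n_i, so the layer transit time is t_i = b_i·n_i / q:
  layer 1 (clean gravel): t_1 = 13.3 × 0.29 / 0.001809 = 2132 d
  layer 2 (sandy clay): t_2 = 13.1 × 0.05 / 0.001809 = 362.0 d
  layer 3 (medium sand): t_3 = 9.72 × 0.23 / 0.001809 = 1236 d
Total t = Σ t_i = 3729 days = 10.21 years.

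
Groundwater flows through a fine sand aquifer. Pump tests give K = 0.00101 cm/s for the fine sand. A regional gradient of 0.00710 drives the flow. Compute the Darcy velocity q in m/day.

0.00620

Convert K: 0.00101 cm/s × 864 = 0.8726 m/day.
Hydraulic gradient i = 0.00710.
Specific discharge q = K · i = 0.8726 × 0.007100 = 0.006196 m/day.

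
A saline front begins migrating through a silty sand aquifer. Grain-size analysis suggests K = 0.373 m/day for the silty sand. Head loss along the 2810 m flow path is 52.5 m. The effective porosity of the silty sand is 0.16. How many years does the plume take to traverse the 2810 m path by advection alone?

Hydraulic gradient i = Δh / L = 52.5 / 2810 = 0.01868.
Darcy flux q = K · i = 0.3730 × 0.01868 = 0.006969 m/day.
Seepage velocity v = q / n_e = 0.006969 / 0.16 = 0.04356 m/day.
Travel time t = L / v = 2810 / 0.04356 = 64516 days = 176.6 years.

177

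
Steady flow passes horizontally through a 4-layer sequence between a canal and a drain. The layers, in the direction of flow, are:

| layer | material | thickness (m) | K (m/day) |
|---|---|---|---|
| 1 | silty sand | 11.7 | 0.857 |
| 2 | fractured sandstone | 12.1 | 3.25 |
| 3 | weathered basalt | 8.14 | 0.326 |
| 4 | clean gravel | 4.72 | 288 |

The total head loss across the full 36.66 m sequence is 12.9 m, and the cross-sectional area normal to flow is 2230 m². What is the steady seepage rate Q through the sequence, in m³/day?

679

Flow is perpendicular to layering, so the layers act in series and the equivalent K is the thickness-weighted harmonic mean.
Total thickness L = 11.7 + 12.1 + 8.14 + 4.72 = 36.66 m.
Σ(b_i/K_i) = 11.7/0.857 + 12.1/3.25 + 8.14/0.326 + 4.72/288 = 42.36 d.
K_eq = L / Σ(b_i/K_i) = 36.66 / 42.36 = 0.8654 m/day.
Q = K_eq · A · (Δh/L) = 0.8654 × 2230 × (12.9/36.66) = 679.1 m³/day.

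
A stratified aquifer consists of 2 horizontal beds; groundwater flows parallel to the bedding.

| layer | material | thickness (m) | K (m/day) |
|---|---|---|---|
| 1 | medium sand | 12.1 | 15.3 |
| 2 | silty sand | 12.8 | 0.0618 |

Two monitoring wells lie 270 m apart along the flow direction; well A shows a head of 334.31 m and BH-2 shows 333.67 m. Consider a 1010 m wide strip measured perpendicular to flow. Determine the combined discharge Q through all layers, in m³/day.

Flow is parallel to layering, so each bed carries its own Darcy discharge and the transmissivities add.
Σ(K_i·b_i) = 15.3×12.1 + 0.0618×12.8 = 185.9 m²/day.
Hydraulic gradient i = (334.31 − 333.67) / 270 = 0.64 / 270 = 0.002370.
Q = Σ(K_i·b_i) · W · i = 185.9 × 1010 × 0.002370 = 445.1 m³/day.

445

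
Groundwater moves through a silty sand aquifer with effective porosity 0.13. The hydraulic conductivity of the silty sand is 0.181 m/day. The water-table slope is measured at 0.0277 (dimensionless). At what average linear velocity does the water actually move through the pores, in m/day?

Hydraulic gradient i = 0.0277.
Darcy flux q = K · i = 0.1810 × 0.02770 = 0.005014 m/day.
Seepage velocity v = q / n_e = 0.005014 / 0.13 = 0.03857 m/day.

0.0386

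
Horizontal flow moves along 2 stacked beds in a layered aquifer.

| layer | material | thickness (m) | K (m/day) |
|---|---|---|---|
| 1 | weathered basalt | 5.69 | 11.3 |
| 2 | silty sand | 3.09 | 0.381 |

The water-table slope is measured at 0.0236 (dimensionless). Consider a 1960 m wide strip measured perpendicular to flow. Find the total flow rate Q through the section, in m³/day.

3030

Flow is parallel to layering, so each bed carries its own Darcy discharge and the transmissivities add.
Σ(K_i·b_i) = 11.3×5.69 + 0.381×3.09 = 65.47 m²/day.
Hydraulic gradient i = 0.0236.
Q = Σ(K_i·b_i) · W · i = 65.47 × 1960 × 0.02360 = 3029 m³/day.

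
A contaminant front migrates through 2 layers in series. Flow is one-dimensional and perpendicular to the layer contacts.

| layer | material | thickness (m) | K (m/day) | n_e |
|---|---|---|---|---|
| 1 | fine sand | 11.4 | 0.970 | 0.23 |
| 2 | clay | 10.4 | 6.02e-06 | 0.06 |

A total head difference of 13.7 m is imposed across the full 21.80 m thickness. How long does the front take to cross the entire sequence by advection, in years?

With flow normal to the layers, continuity requires the same specific discharge q through every layer.
Σ(b_i/K_i) = 11.4/0.970 + 10.4/6.02e-06 = 1.728e+06 d.
q = Δh / Σ(b_i/K_i) = 13.7 / 1.728e+06 = 7.930e-06 m/day.
In each layer the seepage velocity is v_i = q/n_i, so the layer transit time is t_i = b_i·n_i / q:
  layer 1 (fine sand): t_1 = 11.4 × 0.23 / 7.930e-06 = 3.306e+05 d
  layer 2 (clay): t_2 = 10.4 × 0.06 / 7.930e-06 = 78687 d
Total t = Σ t_i = 4.093e+05 days = 1121 years.

1120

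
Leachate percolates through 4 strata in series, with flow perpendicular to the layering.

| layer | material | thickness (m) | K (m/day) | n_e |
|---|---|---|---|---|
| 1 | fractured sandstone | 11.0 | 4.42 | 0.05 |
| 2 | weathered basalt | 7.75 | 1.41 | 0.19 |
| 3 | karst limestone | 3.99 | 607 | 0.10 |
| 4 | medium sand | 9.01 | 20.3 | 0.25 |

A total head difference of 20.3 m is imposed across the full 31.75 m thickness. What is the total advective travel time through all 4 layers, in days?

1.94

With flow normal to the layers, continuity requires the same specific discharge q through every layer.
Σ(b_i/K_i) = 11.0/4.42 + 7.75/1.41 + 3.99/607 + 9.01/20.3 = 8.436 d.
q = Δh / Σ(b_i/K_i) = 20.3 / 8.436 = 2.406 m/day.
In each layer the seepage velocity is v_i = q/n_i, so the layer transit time is t_i = b_i·n_i / q:
  layer 1 (fractured sandstone): t_1 = 11.0 × 0.05 / 2.406 = 0.2285 d
  layer 2 (weathered basalt): t_2 = 7.75 × 0.19 / 2.406 = 0.6119 d
  layer 3 (karst limestone): t_3 = 3.99 × 0.10 / 2.406 = 0.1658 d
  layer 4 (medium sand): t_4 = 9.01 × 0.25 / 2.406 = 0.9360 d
Total t = Σ t_i = 1.942 days.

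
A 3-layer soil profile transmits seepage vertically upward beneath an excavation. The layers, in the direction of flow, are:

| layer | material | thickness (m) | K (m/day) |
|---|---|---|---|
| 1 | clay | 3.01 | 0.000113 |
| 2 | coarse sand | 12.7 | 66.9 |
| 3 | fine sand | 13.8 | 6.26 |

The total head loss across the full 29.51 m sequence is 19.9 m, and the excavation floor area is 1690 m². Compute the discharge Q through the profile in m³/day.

Flow is perpendicular to layering, so the layers act in series and the equivalent K is the thickness-weighted harmonic mean.
Total thickness L = 3.01 + 12.7 + 13.8 = 29.51 m.
Σ(b_i/K_i) = 3.01/0.000113 + 12.7/66.9 + 13.8/6.26 = 26640 d.
K_eq = L / Σ(b_i/K_i) = 29.51 / 26640 = 0.001108 m/day.
Q = K_eq · A · (Δh/L) = 0.001108 × 1690 × (19.9/29.51) = 1.262 m³/day.

1.26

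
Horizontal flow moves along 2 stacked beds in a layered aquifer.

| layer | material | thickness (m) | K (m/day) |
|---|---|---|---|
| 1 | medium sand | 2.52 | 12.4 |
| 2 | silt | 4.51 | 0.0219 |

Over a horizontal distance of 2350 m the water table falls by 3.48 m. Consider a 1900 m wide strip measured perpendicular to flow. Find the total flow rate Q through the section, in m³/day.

88.2

Flow is parallel to layering, so each bed carries its own Darcy discharge and the transmissivities add.
Σ(K_i·b_i) = 12.4×2.52 + 0.0219×4.51 = 31.35 m²/day.
Hydraulic gradient i = Δh / L = 3.48 / 2350 = 0.001481.
Q = Σ(K_i·b_i) · W · i = 31.35 × 1900 × 0.001481 = 88.20 m³/day.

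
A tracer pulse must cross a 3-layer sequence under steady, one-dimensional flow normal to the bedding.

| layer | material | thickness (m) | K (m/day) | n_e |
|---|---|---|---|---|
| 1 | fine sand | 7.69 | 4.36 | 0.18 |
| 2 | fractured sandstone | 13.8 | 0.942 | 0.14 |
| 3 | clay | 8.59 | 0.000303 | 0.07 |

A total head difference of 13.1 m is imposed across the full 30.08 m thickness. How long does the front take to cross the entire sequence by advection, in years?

23.2

With flow normal to the layers, continuity requires the same specific discharge q through every layer.
Σ(b_i/K_i) = 7.69/4.36 + 13.8/0.942 + 8.59/0.000303 = 28366 d.
q = Δh / Σ(b_i/K_i) = 13.1 / 28366 = 0.0004618 m/day.
In each layer the seepage velocity is v_i = q/n_i, so the layer transit time is t_i = b_i·n_i / q:
  layer 1 (fine sand): t_1 = 7.69 × 0.18 / 0.0004618 = 2997 d
  layer 2 (fractured sandstone): t_2 = 13.8 × 0.14 / 0.0004618 = 4183 d
  layer 3 (clay): t_3 = 8.59 × 0.07 / 0.0004618 = 1302 d
Total t = Σ t_i = 8483 days = 23.22 years.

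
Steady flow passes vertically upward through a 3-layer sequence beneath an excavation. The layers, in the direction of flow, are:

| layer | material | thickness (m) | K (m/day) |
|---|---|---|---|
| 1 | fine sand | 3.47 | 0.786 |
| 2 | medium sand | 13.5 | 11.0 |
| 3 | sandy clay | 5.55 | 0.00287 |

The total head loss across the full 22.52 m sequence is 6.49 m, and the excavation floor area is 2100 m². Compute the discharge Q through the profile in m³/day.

Flow is perpendicular to layering, so the layers act in series and the equivalent K is the thickness-weighted harmonic mean.
Total thickness L = 3.47 + 13.5 + 5.55 = 22.52 m.
Σ(b_i/K_i) = 3.47/0.786 + 13.5/11.0 + 5.55/0.00287 = 1939 d.
K_eq = L / Σ(b_i/K_i) = 22.52 / 1939 = 0.01161 m/day.
Q = K_eq · A · (Δh/L) = 0.01161 × 2100 × (6.49/22.52) = 7.027 m³/day.

7.03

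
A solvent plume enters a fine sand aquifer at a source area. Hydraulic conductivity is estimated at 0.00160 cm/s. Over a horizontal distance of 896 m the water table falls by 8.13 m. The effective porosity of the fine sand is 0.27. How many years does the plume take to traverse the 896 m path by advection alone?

Convert K: 0.00160 cm/s × 864 = 1.382 m/day.
Hydraulic gradient i = Δh / L = 8.13 / 896 = 0.009074.
Darcy flux q = K · i = 1.382 × 0.009074 = 0.01254 m/day.
Seepage velocity v = q / n_e = 0.01254 / 0.27 = 0.04646 m/day.
Travel time t = L / v = 896 / 0.04646 = 19287 days = 52.80 years.

52.8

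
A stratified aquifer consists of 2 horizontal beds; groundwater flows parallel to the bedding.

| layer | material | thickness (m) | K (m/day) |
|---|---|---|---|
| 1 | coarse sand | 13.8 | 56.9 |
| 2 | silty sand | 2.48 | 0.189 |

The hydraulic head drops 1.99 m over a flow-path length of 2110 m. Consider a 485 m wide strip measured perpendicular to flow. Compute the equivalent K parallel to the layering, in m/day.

Flow is parallel to layering, so each bed carries its own Darcy discharge and the transmissivities add.
Σ(K_i·b_i) = 56.9×13.8 + 0.189×2.48 = 785.7 m²/day.
Total thickness b = 16.28 m, so K_eq = Σ(K_i·b_i)/b = 48.26 m/day.

48.3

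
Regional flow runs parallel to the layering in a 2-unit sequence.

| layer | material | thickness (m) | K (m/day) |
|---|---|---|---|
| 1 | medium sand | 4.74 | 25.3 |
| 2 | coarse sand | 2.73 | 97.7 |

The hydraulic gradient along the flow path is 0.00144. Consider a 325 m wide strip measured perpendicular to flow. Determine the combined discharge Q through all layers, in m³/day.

181

Flow is parallel to layering, so each bed carries its own Darcy discharge and the transmissivities add.
Σ(K_i·b_i) = 25.3×4.74 + 97.7×2.73 = 386.6 m²/day.
Hydraulic gradient i = 0.00144.
Q = Σ(K_i·b_i) · W · i = 386.6 × 325 × 0.001440 = 180.9 m³/day.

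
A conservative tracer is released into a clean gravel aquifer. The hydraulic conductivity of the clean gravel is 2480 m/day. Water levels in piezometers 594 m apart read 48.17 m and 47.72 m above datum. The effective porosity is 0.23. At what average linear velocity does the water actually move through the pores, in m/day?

8.17

Hydraulic gradient i = (48.17 − 47.72) / 594 = 0.45 / 594 = 0.0007576.
Darcy flux q = K · i = 2480 × 0.0007576 = 1.879 m/day.
Seepage velocity v = q / n_e = 1.879 / 0.23 = 8.169 m/day.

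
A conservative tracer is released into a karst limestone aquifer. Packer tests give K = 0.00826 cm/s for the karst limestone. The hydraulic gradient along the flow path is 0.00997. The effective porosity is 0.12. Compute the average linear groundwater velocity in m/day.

Convert K: 0.00826 cm/s × 864 = 7.137 m/day.
Hydraulic gradient i = 0.00997.
Darcy flux q = K · i = 7.137 × 0.009970 = 0.07115 m/day.
Seepage velocity v = q / n_e = 0.07115 / 0.12 = 0.5929 m/day.

0.593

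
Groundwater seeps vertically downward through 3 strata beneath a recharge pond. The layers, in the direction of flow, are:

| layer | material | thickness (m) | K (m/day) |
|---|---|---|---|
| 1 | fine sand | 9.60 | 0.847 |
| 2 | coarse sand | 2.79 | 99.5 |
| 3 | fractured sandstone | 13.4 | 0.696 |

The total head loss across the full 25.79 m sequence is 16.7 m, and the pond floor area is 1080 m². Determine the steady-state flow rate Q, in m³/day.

589

Flow is perpendicular to layering, so the layers act in series and the equivalent K is the thickness-weighted harmonic mean.
Total thickness L = 9.60 + 2.79 + 13.4 = 25.79 m.
Σ(b_i/K_i) = 9.60/0.847 + 2.79/99.5 + 13.4/0.696 = 30.62 d.
K_eq = L / Σ(b_i/K_i) = 25.79 / 30.62 = 0.8424 m/day.
Q = K_eq · A · (Δh/L) = 0.8424 × 1080 × (16.7/25.79) = 589.1 m³/day.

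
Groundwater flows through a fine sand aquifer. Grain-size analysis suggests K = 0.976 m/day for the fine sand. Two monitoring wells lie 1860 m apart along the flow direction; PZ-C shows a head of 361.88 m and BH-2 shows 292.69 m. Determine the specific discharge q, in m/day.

Hydraulic gradient i = (361.88 − 292.69) / 1860 = 69.19 / 1860 = 0.03720.
Specific discharge q = K · i = 0.9760 × 0.03720 = 0.03631 m/day.

0.0363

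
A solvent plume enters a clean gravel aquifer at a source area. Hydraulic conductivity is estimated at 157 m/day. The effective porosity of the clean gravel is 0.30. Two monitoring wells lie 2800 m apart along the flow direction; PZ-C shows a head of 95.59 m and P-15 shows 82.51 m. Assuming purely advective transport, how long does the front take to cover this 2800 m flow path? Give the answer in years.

3.14

Hydraulic gradient i = (95.59 − 82.51) / 2800 = 13.08 / 2800 = 0.004671.
Darcy flux q = K · i = 157.0 × 0.004671 = 0.7334 m/day.
Seepage velocity v = q / n_e = 0.7334 / 0.30 = 2.445 m/day.
Travel time t = L / v = 2800 / 2.445 = 1145 days = 3.136 years.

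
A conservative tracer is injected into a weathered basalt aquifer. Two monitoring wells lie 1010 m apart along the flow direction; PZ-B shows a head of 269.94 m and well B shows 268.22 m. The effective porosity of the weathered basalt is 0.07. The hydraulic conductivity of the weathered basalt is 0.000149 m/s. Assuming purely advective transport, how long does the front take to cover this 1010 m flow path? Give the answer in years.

Convert K: 0.000149 m/s × 86400 = 12.87 m/day.
Hydraulic gradient i = (269.94 − 268.22) / 1010 = 1.72 / 1010 = 0.001703.
Darcy flux q = K · i = 12.87 × 0.001703 = 0.02192 m/day.
Seepage velocity v = q / n_e = 0.02192 / 0.07 = 0.3132 m/day.
Travel time t = L / v = 1010 / 0.3132 = 3225 days = 8.829 years.

8.83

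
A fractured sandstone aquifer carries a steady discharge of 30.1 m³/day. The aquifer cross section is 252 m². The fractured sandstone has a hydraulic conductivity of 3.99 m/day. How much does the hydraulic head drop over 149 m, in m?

From Q = K·A·i, i = Q / (K·A) = 30.1 / (3.990 × 252.0) = 0.02994.
Head loss Δh = i · L = 0.02994 × 149 = 4.460 m.

4.46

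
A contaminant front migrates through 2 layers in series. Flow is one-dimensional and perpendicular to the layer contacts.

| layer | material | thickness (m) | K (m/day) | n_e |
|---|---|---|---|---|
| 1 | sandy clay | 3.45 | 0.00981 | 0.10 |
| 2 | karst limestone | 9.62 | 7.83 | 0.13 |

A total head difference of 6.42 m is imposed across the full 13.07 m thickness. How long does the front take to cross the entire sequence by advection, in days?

87.7

With flow normal to the layers, continuity requires the same specific discharge q through every layer.
Σ(b_i/K_i) = 3.45/0.00981 + 9.62/7.83 = 352.9 d.
q = Δh / Σ(b_i/K_i) = 6.42 / 352.9 = 0.01819 m/day.
In each layer the seepage velocity is v_i = q/n_i, so the layer transit time is t_i = b_i·n_i / q:
  layer 1 (sandy clay): t_1 = 3.45 × 0.10 / 0.01819 = 18.96 d
  layer 2 (karst limestone): t_2 = 9.62 × 0.13 / 0.01819 = 68.75 d
Total t = Σ t_i = 87.71 days.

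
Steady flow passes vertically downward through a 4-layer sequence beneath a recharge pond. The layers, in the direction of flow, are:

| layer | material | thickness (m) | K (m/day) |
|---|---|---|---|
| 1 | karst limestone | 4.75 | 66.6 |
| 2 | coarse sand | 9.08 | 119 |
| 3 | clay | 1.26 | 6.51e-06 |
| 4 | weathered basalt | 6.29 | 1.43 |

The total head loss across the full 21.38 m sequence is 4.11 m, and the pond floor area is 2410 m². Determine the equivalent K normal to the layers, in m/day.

0.000110

Flow is perpendicular to layering, so the layers act in series and the equivalent K is the thickness-weighted harmonic mean.
Total thickness L = 4.75 + 9.08 + 1.26 + 6.29 = 21.38 m.
Σ(b_i/K_i) = 4.75/66.6 + 9.08/119 + 1.26/6.51e-06 + 6.29/1.43 = 1.936e+05 d.
K_eq = L / Σ(b_i/K_i) = 21.38 / 1.936e+05 = 0.0001105 m/day.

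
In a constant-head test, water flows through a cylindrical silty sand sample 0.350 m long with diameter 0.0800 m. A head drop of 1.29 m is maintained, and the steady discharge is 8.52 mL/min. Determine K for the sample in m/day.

0.662

Cross-sectional area A = π·(d/2)² = π × (0.0800/2)² = 0.005027 m².
Convert discharge: 8.52 mL/min = 1.420e-07 m³/s.
Darcy's law rearranged: K = Q·L / (A·Δh) = 1.420e-07 × 0.350 / (0.005027 × 1.29) = 7.665e-06 m/s = 0.6622 m/day.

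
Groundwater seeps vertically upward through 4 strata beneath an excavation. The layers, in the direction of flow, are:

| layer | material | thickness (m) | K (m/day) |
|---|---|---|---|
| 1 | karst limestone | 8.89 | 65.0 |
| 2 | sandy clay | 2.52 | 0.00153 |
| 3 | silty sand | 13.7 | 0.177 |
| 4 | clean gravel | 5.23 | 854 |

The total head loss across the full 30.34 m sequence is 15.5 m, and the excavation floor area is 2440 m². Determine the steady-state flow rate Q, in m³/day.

Flow is perpendicular to layering, so the layers act in series and the equivalent K is the thickness-weighted harmonic mean.
Total thickness L = 8.89 + 2.52 + 13.7 + 5.23 = 30.34 m.
Σ(b_i/K_i) = 8.89/65.0 + 2.52/0.00153 + 13.7/0.177 + 5.23/854 = 1725 d.
K_eq = L / Σ(b_i/K_i) = 30.34 / 1725 = 0.01759 m/day.
Q = K_eq · A · (Δh/L) = 0.01759 × 2440 × (15.5/30.34) = 21.93 m³/day.

21.9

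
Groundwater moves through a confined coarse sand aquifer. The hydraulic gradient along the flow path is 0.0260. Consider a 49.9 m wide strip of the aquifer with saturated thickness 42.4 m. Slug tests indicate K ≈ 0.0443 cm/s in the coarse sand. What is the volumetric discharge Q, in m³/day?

Convert K: 0.0443 cm/s × 864 = 38.28 m/day.
Cross-sectional area A = 49.9 × 42.4 = 2116 m².
Hydraulic gradient i = 0.0260.
Darcy's law: Q = K · A · i = 38.28 × 2116 × 0.02600 = 2106 m³/day.

2110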